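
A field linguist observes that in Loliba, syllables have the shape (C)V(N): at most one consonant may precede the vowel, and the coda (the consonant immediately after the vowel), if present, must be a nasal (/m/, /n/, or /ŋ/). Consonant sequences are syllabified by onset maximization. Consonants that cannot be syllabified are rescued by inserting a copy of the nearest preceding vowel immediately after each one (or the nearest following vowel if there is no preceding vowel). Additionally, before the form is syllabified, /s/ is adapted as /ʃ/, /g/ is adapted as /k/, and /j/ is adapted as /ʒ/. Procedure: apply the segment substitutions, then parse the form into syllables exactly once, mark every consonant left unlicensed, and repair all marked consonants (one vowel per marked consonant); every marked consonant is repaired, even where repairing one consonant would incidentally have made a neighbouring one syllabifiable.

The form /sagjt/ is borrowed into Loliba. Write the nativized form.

Substitution: /s/ → /ʃ/, /g/ → /k/, /j/ → /ʒ/, giving /ʃakʒt/.
The consonants /k/, /ʒ/, /t/ cannot be parsed into a legal (C)V(N) syllable (only a nasal (/m/, /n/, or /ŋ/) is licensed in coda position; onsets are limited to one consonant).
Epenthesis after each stranded consonant: /k/ → /ka/, /ʒ/ → /ʒa/, /t/ → /ta/.

ʃakaʒata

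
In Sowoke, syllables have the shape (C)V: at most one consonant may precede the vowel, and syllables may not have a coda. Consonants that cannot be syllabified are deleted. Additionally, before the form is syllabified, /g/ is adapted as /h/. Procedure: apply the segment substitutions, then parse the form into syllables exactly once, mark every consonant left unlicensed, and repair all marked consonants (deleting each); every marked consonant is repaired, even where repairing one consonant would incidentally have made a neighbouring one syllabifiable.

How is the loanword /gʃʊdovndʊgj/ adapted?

ʃʊdodʊ

Substitution: /g/ → /h/, giving /hʃʊdovndʊhj/.
Under (C)V, the unsyllabifiable consonants are /h/, /v/, /n/, /h/, /j/ (no codas are permitted; onsets are limited to one consonant).
Deleting the stranded consonants removes /h/, /v/, /n/, /h/, /j/.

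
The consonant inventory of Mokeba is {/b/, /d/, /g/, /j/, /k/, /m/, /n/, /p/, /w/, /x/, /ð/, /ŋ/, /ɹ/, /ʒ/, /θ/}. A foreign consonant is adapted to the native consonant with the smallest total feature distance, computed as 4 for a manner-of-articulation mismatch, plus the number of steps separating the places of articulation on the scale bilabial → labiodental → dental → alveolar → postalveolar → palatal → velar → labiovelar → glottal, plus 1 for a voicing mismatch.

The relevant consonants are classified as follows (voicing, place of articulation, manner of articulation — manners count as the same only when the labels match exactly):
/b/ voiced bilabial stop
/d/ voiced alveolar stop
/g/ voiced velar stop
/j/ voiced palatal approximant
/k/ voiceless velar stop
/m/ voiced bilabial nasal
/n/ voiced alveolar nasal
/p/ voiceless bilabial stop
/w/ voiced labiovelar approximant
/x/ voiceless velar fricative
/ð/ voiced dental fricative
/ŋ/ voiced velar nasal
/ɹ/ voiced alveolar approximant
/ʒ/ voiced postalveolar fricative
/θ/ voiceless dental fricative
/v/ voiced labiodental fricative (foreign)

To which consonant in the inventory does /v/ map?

/ð/ is closest: same manner (fricative), place distance 1 (labiodental→dental), same voicing; total 1. Next closest is /θ/ at distance 2.

ð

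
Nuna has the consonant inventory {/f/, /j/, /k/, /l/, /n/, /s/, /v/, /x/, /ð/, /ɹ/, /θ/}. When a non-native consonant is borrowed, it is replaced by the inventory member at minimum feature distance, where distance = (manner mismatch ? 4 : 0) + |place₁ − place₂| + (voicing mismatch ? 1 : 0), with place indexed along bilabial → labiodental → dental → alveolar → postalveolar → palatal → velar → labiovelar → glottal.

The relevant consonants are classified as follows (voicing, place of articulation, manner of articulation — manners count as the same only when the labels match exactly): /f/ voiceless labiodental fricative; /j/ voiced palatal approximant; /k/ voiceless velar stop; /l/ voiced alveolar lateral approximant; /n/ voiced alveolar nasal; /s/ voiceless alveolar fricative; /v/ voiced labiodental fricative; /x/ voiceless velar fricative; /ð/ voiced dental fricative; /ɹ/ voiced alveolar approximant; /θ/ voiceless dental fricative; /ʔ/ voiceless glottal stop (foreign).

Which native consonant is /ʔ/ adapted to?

/k/ is closest: same manner (stop), place distance 2 (glottal→velar), same voicing; total 2. Next closest is /x/ at distance 6.

k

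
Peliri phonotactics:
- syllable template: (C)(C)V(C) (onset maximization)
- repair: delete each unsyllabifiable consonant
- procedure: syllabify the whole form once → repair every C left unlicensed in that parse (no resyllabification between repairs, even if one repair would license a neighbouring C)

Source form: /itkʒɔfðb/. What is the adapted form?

itkʒɔf

The consonants /ð/, /b/ cannot be parsed into a legal (C)(C)V(C) syllable (at most one coda consonant is licensed; onsets may contain at most 2 consonants).
Deleting the stranded consonants removes /ð/, /b/.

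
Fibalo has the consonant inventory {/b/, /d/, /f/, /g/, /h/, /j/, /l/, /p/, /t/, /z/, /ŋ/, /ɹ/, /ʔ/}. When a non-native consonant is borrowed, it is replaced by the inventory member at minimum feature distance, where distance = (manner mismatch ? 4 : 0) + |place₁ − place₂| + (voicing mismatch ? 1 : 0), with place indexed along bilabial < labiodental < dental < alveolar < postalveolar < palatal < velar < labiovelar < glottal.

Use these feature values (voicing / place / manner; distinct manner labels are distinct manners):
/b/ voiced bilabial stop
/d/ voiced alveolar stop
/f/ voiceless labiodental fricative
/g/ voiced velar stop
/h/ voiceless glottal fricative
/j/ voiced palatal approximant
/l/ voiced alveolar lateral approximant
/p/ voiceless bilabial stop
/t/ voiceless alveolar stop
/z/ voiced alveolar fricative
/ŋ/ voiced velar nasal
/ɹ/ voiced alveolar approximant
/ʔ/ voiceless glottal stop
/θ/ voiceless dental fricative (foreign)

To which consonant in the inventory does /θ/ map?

f

/f/ is closest: same manner (fricative), place distance 1 (dental→labiodental), same voicing; total 1. Next closest is /z/ at distance 2.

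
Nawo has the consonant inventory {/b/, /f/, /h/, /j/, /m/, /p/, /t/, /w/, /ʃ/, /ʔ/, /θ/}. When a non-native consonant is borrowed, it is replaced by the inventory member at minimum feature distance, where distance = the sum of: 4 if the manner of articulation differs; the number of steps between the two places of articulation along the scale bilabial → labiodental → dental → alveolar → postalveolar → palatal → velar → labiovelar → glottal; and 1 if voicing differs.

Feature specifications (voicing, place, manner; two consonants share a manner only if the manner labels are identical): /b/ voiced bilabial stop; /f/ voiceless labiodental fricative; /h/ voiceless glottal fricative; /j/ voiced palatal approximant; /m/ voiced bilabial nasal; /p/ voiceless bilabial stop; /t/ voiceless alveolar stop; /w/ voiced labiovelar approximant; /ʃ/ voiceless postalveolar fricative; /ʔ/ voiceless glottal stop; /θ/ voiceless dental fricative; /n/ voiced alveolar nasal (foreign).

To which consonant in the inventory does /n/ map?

/m/ is closest: same manner (nasal), place distance 3 (alveolar→bilabial), same voicing; total 3. Next closest is /t/ at distance 5.

m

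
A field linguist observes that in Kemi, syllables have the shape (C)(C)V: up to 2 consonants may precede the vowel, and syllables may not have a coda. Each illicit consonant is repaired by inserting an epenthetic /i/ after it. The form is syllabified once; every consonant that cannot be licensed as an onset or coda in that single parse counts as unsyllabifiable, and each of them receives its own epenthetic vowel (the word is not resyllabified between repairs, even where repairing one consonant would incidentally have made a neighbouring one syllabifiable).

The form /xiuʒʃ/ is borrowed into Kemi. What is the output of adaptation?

The consonants /ʒ/, /ʃ/ cannot be parsed into a legal (C)(C)V syllable (no codas are permitted; onsets may contain at most 2 consonants).
Each unlicensed consonant becomes the onset of a new syllable: /ʒ/ → /ʒi/, /ʃ/ → /ʃi/.

xiuʒiʃi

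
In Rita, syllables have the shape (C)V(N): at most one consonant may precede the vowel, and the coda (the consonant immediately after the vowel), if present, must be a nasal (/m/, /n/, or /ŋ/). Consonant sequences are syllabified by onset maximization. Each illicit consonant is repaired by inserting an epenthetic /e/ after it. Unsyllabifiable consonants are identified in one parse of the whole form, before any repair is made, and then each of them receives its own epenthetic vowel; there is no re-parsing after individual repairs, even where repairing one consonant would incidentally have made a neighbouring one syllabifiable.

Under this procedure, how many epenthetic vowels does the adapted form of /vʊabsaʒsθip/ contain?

4

The unsyllabifiable consonants are /b/, /ʒ/, /s/, /p/; each receives one epenthetic vowel.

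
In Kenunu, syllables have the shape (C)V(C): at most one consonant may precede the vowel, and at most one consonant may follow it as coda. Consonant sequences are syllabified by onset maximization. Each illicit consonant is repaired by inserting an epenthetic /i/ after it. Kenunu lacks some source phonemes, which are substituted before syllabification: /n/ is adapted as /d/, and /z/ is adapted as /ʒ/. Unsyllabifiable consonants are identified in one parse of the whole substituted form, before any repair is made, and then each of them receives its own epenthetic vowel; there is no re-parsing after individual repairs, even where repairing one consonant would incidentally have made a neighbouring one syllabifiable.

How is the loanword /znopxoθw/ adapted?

Substitution: /z/ → /ʒ/, /n/ → /d/, giving /ʒdopxoθw/.
Syllabifying with onset maximization leaves /ʒ/, /w/ stranded (at most one coda consonant is licensed; onsets are limited to one consonant).
Inserting the epenthetic vowel yields /ʒ/ → /ʒi/, /w/ → /wi/.

ʒidopxoθwi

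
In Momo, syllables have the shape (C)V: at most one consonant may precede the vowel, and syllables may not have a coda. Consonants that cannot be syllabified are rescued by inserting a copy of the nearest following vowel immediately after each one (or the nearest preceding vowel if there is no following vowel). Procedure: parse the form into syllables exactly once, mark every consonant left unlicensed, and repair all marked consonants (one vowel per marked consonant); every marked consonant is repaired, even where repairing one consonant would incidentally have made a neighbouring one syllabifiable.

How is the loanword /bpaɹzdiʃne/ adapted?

bapaɹizidiʃene

The consonants /b/, /ɹ/, /z/, /ʃ/ cannot be parsed into a legal (C)V syllable (no codas are permitted; onsets are limited to one consonant).
Inserting the epenthetic vowel yields /b/ → /ba/, /ɹ/ → /ɹi/, /z/ → /zi/, /ʃ/ → /ʃe/.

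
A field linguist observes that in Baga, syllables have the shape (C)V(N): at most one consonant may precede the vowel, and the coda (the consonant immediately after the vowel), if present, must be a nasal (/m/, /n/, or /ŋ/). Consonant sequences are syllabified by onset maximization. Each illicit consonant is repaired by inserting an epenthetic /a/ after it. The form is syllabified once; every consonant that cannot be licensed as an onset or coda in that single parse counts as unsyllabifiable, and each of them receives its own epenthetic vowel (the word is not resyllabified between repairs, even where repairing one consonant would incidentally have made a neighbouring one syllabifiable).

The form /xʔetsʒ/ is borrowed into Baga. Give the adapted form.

Syllabifying with onset maximization leaves /x/, /t/, /s/, /ʒ/ stranded (only a nasal (/m/, /n/, or /ŋ/) is licensed in coda position; onsets are limited to one consonant).
Inserting the epenthetic vowel yields /x/ → /xa/, /t/ → /ta/, /s/ → /sa/, /ʒ/ → /ʒa/.

xaʔetasaʒa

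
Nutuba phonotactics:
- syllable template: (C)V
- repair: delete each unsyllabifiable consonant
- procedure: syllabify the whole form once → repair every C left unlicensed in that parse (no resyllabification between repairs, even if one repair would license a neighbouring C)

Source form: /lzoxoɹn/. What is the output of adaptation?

zoxo

The consonants /l/, /ɹ/, /n/ cannot be parsed into a legal (C)V syllable (no codas are permitted; onsets are limited to one consonant).
Each unlicensed consonant is deleted: /l/, /ɹ/, /n/.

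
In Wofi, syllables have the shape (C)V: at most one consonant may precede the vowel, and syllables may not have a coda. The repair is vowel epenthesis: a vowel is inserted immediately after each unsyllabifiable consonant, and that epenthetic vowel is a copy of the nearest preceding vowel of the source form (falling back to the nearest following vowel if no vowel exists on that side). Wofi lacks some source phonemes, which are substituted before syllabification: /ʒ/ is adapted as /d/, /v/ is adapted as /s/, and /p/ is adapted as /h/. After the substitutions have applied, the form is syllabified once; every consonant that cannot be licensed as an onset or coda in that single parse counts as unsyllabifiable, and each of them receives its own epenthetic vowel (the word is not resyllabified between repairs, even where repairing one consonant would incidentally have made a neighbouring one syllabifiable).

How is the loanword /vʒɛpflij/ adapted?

Substitution: /v/ → /s/, /ʒ/ → /d/, /p/ → /h/, giving /sdɛhflij/.
Syllabifying with onset maximization leaves /s/, /h/, /f/, /j/ stranded (no codas are permitted; onsets are limited to one consonant).
Inserting the epenthetic vowel yields /s/ → /sɛ/, /h/ → /hɛ/, /f/ → /fɛ/, /j/ → /ji/.

sɛdɛhɛfɛliji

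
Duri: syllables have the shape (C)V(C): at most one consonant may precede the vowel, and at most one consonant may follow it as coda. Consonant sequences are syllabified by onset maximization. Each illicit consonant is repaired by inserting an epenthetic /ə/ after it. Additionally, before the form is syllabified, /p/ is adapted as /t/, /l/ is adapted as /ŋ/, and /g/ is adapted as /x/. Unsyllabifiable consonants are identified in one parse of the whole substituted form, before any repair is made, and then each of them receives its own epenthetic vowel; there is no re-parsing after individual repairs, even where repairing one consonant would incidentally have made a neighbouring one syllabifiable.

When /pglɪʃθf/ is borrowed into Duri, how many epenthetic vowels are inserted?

4

After substitution the input is /txŋɪʃθf/.
The unsyllabifiable consonants are /t/, /x/, /θ/, /f/; each receives one epenthetic vowel.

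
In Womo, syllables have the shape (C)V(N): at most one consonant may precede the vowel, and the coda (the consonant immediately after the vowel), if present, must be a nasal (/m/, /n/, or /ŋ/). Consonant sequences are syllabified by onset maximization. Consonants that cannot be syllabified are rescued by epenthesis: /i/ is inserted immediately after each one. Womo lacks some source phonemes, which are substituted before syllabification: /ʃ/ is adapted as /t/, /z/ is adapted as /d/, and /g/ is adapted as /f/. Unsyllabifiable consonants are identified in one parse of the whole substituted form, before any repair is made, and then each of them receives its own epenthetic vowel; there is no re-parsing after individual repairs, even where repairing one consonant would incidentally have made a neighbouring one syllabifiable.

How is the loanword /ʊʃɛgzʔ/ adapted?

ʊtɛfidiʔi

Substitution: /ʃ/ → /t/, /g/ → /f/, /z/ → /d/, giving /ʊtɛfdʔ/.
The consonants /f/, /d/, /ʔ/ cannot be parsed into a legal (C)V(N) syllable (only a nasal (/m/, /n/, or /ŋ/) is licensed in coda position; onsets are limited to one consonant).
Each unlicensed consonant becomes the onset of a new syllable: /f/ → /fi/, /d/ → /di/, /ʔ/ → /ʔi/.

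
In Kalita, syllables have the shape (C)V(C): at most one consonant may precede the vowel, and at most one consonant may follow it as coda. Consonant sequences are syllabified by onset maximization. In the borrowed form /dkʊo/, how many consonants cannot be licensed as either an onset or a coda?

1

Syllabifying with onset maximization leaves /d/ stranded (at most one coda consonant is licensed; onsets are limited to one consonant).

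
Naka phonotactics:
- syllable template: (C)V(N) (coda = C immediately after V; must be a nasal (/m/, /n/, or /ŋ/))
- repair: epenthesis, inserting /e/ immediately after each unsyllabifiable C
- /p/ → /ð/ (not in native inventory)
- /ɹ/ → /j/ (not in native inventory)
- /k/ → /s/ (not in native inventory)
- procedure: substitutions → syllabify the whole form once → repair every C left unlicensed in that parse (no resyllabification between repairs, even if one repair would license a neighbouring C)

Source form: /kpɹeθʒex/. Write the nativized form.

seðejeθeʒexe

Substitution: /k/ → /s/, /p/ → /ð/, /ɹ/ → /j/, giving /sðjeθʒex/.
Under (C)V(N), the unsyllabifiable consonants are /s/, /ð/, /θ/, /x/ (only a nasal (/m/, /n/, or /ŋ/) is licensed in coda position; onsets are limited to one consonant).
Each unlicensed consonant becomes the onset of a new syllable: /s/ → /se/, /ð/ → /ðe/, /θ/ → /θe/, /x/ → /xe/.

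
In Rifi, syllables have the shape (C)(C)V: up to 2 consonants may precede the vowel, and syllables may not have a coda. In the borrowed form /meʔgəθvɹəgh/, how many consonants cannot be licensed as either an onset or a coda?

3

Under (C)(C)V, the unsyllabifiable consonants are /θ/, /g/, /h/ (no codas are permitted; onsets may contain at most 2 consonants).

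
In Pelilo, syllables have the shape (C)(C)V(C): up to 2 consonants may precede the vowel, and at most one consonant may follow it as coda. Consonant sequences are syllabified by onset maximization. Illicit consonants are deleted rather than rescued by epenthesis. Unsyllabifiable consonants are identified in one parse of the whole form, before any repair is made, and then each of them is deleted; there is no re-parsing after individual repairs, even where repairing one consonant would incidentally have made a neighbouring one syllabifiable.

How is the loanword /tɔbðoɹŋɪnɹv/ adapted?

Under (C)(C)V(C), the unsyllabifiable consonants are /ɹ/, /v/ (at most one coda consonant is licensed; onsets may contain at most 2 consonants).
Deleting the stranded consonants removes /ɹ/, /v/.

tɔbðoɹŋɪn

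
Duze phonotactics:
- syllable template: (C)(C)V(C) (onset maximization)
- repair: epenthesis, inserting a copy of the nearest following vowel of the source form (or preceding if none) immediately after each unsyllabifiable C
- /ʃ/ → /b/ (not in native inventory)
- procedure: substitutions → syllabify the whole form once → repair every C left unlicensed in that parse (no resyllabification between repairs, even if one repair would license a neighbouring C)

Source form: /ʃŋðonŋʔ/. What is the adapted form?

Substitution: /ʃ/ → /b/, giving /bŋðonŋʔ/.
The consonants /b/, /ŋ/, /ʔ/ cannot be parsed into a legal (C)(C)V(C) syllable (at most one coda consonant is licensed; onsets may contain at most 2 consonants).
Epenthesis after each stranded consonant: /b/ → /bo/, /ŋ/ → /ŋo/, /ʔ/ → /ʔo/.

boŋðonŋoʔo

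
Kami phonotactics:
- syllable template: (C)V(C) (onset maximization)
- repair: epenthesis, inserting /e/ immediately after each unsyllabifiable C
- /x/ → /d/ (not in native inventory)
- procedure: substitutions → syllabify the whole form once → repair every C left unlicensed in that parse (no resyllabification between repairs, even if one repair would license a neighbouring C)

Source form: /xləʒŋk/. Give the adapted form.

Substitution: /x/ → /d/, giving /dləʒŋk/.
The consonants /d/, /ŋ/, /k/ cannot be parsed into a legal (C)V(C) syllable (at most one coda consonant is licensed; onsets are limited to one consonant).
Epenthesis after each stranded consonant: /d/ → /de/, /ŋ/ → /ŋe/, /k/ → /ke/.

deləʒŋeke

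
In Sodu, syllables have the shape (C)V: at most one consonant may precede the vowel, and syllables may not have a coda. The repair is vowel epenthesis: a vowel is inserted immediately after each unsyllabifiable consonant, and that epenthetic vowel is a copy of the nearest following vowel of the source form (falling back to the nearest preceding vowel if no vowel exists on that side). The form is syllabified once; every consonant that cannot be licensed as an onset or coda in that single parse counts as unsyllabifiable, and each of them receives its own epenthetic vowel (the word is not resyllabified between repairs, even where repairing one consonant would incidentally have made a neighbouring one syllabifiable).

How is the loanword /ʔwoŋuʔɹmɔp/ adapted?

ʔowoŋuʔɔɹɔmɔpɔ

The consonants /ʔ/, /ʔ/, /ɹ/, /p/ cannot be parsed into a legal (C)V syllable (no codas are permitted; onsets are limited to one consonant).
Epenthesis after each stranded consonant: /ʔ/ → /ʔo/, /ʔ/ → /ʔɔ/, /ɹ/ → /ɹɔ/, /p/ → /pɔ/.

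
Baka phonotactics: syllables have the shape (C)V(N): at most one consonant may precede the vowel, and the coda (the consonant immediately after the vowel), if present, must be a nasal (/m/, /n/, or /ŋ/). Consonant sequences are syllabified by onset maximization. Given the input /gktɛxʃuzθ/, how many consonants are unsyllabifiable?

5

Syllabifying with onset maximization leaves /g/, /k/, /x/, /z/, /θ/ stranded (only a nasal (/m/, /n/, or /ŋ/) is licensed in coda position; onsets are limited to one consonant).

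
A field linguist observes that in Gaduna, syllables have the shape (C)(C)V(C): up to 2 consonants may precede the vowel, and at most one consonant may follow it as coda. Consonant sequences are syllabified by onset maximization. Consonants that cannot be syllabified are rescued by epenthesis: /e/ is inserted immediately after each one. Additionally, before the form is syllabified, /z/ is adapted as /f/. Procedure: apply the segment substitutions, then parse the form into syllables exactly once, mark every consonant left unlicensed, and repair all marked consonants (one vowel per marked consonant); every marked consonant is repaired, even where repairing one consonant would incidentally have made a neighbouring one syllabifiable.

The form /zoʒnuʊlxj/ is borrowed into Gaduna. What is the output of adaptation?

Substitution: /z/ → /f/, giving /foʒnuʊlxj/.
The consonants /x/, /j/ cannot be parsed into a legal (C)(C)V(C) syllable (at most one coda consonant is licensed; onsets may contain at most 2 consonants).
Epenthesis after each stranded consonant: /x/ → /xe/, /j/ → /je/.

foʒnuʊlxeje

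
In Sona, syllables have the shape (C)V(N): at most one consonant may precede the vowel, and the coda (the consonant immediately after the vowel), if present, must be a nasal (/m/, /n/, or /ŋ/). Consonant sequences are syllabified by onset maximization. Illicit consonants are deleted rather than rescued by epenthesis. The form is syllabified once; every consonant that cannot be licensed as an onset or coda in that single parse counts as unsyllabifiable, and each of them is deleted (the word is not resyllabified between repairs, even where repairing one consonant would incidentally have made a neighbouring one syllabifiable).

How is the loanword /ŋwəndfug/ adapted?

wənfu

Under (C)V(N), the unsyllabifiable consonants are /ŋ/, /d/, /g/ (only a nasal (/m/, /n/, or /ŋ/) is licensed in coda position; onsets are limited to one consonant).
Deletion applies to /ŋ/, /d/, /g/.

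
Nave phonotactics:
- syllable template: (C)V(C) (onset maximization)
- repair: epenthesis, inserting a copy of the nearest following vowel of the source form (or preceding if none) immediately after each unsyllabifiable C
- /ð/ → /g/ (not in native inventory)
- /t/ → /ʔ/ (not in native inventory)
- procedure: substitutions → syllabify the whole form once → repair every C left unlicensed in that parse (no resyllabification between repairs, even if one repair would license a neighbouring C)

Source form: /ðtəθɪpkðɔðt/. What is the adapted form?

gəʔəθɪpkɔgɔgʔɔ

Substitution: /ð/ → /g/, /t/ → /ʔ/, giving /gʔəθɪpkgɔgʔ/.
The consonants /g/, /k/, /ʔ/ cannot be parsed into a legal (C)V(C) syllable (at most one coda consonant is licensed; onsets are limited to one consonant).
Each unlicensed consonant becomes the onset of a new syllable: /g/ → /gə/, /k/ → /kɔ/, /ʔ/ → /ʔɔ/.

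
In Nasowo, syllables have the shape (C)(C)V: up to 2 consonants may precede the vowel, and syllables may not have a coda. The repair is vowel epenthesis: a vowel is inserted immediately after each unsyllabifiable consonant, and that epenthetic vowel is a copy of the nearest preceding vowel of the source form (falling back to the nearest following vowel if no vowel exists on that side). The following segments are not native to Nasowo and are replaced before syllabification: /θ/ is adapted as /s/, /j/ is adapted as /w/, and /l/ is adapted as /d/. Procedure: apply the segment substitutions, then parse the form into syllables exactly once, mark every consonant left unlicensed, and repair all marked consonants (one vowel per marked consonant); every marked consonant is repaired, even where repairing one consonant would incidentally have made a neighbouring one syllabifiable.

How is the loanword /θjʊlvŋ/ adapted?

Substitution: /θ/ → /s/, /j/ → /w/, /l/ → /d/, giving /swʊdvŋ/.
Under (C)(C)V, the unsyllabifiable consonants are /d/, /v/, /ŋ/ (no codas are permitted; onsets may contain at most 2 consonants).
Inserting the epenthetic vowel yields /d/ → /dʊ/, /v/ → /vʊ/, /ŋ/ → /ŋʊ/.

swʊdʊvʊŋʊ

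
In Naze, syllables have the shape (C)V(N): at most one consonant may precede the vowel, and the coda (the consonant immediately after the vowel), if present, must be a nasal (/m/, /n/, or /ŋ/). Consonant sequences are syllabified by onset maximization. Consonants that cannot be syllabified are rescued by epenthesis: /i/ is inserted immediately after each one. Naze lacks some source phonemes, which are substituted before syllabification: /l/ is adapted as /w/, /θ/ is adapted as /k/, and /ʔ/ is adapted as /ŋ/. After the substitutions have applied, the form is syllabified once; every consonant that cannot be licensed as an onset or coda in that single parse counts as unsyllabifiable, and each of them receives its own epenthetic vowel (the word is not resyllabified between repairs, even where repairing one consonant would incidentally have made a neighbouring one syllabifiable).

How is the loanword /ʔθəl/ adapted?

Substitution: /ʔ/ → /ŋ/, /θ/ → /k/, /l/ → /w/, giving /ŋkəw/.
Under (C)V(N), the unsyllabifiable consonants are /ŋ/, /w/ (only a nasal (/m/, /n/, or /ŋ/) is licensed in coda position; onsets are limited to one consonant).
Inserting the epenthetic vowel yields /ŋ/ → /ŋi/, /w/ → /wi/.

ŋikəwi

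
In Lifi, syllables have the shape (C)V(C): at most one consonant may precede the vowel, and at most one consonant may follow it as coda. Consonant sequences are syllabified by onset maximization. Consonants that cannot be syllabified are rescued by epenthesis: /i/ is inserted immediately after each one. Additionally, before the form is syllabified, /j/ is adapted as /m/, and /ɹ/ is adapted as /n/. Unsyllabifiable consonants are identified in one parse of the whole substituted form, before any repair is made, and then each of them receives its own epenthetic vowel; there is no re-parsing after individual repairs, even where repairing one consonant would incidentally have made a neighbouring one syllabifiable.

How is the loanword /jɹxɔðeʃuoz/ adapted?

Substitution: /j/ → /m/, /ɹ/ → /n/, giving /mnxɔðeʃuoz/.
Under (C)V(C), the unsyllabifiable consonants are /m/, /n/ (at most one coda consonant is licensed; onsets are limited to one consonant).
Epenthesis after each stranded consonant: /m/ → /mi/, /n/ → /ni/.

minixɔðeʃuoz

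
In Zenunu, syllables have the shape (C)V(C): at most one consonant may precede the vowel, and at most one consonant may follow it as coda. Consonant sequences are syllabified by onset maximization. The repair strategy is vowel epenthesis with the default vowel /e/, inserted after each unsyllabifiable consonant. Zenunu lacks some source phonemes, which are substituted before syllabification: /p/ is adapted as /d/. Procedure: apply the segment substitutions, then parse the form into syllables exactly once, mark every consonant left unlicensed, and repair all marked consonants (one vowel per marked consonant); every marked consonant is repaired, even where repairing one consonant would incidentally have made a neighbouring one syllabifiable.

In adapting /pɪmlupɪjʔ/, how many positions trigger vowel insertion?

After substitution the input is /dɪmludɪjʔ/.
The unsyllabifiable consonants are /ʔ/; each receives one epenthetic vowel.

1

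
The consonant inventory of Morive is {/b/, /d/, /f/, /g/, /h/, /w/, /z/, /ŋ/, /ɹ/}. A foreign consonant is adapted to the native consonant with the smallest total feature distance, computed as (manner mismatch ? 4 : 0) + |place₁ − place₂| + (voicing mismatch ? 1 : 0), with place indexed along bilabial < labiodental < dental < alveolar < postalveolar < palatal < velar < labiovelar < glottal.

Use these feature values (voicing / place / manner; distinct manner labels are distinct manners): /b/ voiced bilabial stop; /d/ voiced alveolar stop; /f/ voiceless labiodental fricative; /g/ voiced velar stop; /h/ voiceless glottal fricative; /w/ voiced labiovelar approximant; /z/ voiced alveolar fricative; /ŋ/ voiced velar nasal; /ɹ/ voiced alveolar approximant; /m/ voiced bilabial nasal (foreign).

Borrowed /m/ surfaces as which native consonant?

/b/ is closest: manner differs (nasal→stop, +4), place distance 0 (bilabial→bilabial), same voicing; total 4. Next closest is /f/ at distance 6.

b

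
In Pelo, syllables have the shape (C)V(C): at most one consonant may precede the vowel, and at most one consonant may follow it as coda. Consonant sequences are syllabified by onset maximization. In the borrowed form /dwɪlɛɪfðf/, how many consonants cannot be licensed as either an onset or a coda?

Syllabifying with onset maximization leaves /d/, /ð/, /f/ stranded (at most one coda consonant is licensed; onsets are limited to one consonant).

3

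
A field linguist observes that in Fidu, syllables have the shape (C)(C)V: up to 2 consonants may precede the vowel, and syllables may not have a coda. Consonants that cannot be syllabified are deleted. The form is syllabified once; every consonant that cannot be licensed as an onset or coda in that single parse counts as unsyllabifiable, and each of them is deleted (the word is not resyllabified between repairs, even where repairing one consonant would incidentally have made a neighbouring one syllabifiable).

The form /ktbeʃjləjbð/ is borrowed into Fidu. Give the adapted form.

tbejlə

Under (C)(C)V, the unsyllabifiable consonants are /k/, /ʃ/, /j/, /b/, /ð/ (no codas are permitted; onsets may contain at most 2 consonants).
Each unlicensed consonant is deleted: /k/, /ʃ/, /j/, /b/, /ð/.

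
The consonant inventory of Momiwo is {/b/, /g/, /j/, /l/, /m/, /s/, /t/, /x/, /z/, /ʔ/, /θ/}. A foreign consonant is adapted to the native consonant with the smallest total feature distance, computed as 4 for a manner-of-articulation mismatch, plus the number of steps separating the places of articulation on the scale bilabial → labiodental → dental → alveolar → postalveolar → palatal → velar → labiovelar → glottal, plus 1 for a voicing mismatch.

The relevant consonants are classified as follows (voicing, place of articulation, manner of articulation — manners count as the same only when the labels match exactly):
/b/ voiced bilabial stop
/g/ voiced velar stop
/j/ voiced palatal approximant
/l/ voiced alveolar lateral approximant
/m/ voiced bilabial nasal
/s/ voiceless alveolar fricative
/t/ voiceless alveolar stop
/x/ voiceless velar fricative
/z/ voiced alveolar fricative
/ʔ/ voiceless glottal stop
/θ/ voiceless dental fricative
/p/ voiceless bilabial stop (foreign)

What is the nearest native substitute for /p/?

/b/ is closest: same manner (stop), place distance 0 (bilabial→bilabial), voicing differs (+1); total 1. Next closest is /t/ at distance 3.

b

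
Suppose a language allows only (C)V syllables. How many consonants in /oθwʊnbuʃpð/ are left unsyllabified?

Syllabifying with onset maximization leaves /θ/, /n/, /ʃ/, /p/, /ð/ stranded (no codas are permitted; onsets are limited to one consonant).

5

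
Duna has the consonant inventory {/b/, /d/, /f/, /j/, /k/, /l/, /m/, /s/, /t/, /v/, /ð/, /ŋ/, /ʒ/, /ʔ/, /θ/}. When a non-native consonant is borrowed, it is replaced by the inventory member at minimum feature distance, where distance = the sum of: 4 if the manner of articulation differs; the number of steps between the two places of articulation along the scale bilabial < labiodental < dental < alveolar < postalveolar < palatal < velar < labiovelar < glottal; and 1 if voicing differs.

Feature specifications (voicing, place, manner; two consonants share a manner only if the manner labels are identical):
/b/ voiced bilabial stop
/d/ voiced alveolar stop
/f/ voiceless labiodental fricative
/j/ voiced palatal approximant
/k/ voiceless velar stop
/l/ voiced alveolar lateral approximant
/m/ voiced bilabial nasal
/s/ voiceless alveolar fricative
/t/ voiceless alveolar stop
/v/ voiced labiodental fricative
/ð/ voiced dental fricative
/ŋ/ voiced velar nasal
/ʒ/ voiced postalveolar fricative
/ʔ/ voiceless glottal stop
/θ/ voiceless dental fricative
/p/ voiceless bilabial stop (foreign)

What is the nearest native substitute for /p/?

b

/b/ is closest: same manner (stop), place distance 0 (bilabial→bilabial), voicing differs (+1); total 1. Next closest is /t/ at distance 3.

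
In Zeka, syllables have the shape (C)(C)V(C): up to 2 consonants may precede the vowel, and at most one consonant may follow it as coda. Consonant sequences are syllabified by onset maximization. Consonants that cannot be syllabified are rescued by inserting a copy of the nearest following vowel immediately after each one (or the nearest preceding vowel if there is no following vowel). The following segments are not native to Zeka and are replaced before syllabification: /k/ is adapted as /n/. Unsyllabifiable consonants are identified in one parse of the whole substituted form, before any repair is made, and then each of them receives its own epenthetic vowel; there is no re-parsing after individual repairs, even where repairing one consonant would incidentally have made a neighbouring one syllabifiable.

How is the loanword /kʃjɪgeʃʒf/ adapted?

Substitution: /k/ → /n/, giving /nʃjɪgeʃʒf/.
Syllabifying with onset maximization leaves /n/, /ʒ/, /f/ stranded (at most one coda consonant is licensed; onsets may contain at most 2 consonants).
Each unlicensed consonant becomes the onset of a new syllable: /n/ → /nɪ/, /ʒ/ → /ʒe/, /f/ → /fe/.

nɪʃjɪgeʃʒefe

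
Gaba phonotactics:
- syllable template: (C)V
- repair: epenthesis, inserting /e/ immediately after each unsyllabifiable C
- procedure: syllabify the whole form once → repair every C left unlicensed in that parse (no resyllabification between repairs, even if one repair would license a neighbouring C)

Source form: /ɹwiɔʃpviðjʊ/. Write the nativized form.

ɹewiɔʃepeviðejʊ

Under (C)V, the unsyllabifiable consonants are /ɹ/, /ʃ/, /p/, /ð/ (no codas are permitted; onsets are limited to one consonant).
Inserting the epenthetic vowel yields /ɹ/ → /ɹe/, /ʃ/ → /ʃe/, /p/ → /pe/, /ð/ → /ðe/.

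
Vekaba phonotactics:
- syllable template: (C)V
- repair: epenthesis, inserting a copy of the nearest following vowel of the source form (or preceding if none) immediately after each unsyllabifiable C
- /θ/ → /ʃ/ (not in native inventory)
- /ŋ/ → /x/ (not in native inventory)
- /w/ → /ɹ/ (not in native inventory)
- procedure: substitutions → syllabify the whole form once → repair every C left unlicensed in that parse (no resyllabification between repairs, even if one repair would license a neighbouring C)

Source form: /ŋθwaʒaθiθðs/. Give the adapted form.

Substitution: /ŋ/ → /x/, /θ/ → /ʃ/, /w/ → /ɹ/, giving /xʃɹaʒaʃiʃðs/.
Syllabifying with onset maximization leaves /x/, /ʃ/, /ʃ/, /ð/, /s/ stranded (no codas are permitted; onsets are limited to one consonant).
Epenthesis after each stranded consonant: /x/ → /xa/, /ʃ/ → /ʃa/, /ʃ/ → /ʃi/, /ð/ → /ði/, /s/ → /si/.

xaʃaɹaʒaʃiʃiðisi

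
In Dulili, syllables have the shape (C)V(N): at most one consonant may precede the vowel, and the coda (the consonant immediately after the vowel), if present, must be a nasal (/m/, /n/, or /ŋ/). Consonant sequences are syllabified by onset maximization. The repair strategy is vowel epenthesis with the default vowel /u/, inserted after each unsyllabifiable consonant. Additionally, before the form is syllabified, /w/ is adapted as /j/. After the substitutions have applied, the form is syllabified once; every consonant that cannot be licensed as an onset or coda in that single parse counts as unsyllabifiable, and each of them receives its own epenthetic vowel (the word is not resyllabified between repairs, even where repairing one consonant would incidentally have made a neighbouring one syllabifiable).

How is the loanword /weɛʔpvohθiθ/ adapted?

jeɛʔupuvohuθiθu

Substitution: /w/ → /j/, giving /jeɛʔpvohθiθ/.
The consonants /ʔ/, /p/, /h/, /θ/ cannot be parsed into a legal (C)V(N) syllable (only a nasal (/m/, /n/, or /ŋ/) is licensed in coda position; onsets are limited to one consonant).
Each unlicensed consonant becomes the onset of a new syllable: /ʔ/ → /ʔu/, /p/ → /pu/, /h/ → /hu/, /θ/ → /θu/.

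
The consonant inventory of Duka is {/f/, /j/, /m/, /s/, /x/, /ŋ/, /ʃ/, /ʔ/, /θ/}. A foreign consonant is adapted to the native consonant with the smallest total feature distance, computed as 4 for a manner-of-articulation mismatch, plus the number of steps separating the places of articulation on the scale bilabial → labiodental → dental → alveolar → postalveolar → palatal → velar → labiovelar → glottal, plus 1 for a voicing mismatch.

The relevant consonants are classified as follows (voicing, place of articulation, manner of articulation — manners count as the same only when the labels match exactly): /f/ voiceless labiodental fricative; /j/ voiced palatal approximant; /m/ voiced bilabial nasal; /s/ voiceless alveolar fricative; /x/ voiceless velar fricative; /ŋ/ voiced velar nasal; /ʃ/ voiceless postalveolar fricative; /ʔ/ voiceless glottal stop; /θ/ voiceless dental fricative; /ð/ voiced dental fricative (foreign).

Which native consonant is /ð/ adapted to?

/θ/ is closest: same manner (fricative), place distance 0 (dental→dental), voicing differs (+1); total 1. Next closest is /f/ at distance 2.

θ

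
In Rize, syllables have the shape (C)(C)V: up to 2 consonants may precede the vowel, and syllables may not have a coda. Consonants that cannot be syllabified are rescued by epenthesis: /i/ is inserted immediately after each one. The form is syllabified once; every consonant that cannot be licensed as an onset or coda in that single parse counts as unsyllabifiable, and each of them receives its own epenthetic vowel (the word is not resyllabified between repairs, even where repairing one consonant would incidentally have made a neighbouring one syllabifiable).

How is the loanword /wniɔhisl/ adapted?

wniɔhisili

The consonants /s/, /l/ cannot be parsed into a legal (C)(C)V syllable (no codas are permitted; onsets may contain at most 2 consonants).
Each unlicensed consonant becomes the onset of a new syllable: /s/ → /si/, /l/ → /li/.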